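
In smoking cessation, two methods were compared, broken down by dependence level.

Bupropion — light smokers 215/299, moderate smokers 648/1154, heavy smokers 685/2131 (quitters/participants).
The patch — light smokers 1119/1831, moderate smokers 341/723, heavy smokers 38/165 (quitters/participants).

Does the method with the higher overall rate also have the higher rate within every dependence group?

No

Light smokers: bupropion 215/299 = 71.9%, the patch 1119/1831 = 61.1% → bupropion
Moderate smokers: bupropion 648/1154 = 56.2%, the patch 341/723 = 47.2% → bupropion
Heavy smokers: bupropion 685/2131 = 32.1%, the patch 38/165 = 23.0% → bupropion
Overall: bupropion 1548/3584 = 43.2%, the patch 1498/2719 = 55.1% → the patch
Bupropion wins each dependence group but the patch wins overall — the comparison reverses. Bupropion's participants skew toward heavy smokers, which has a lower base rate.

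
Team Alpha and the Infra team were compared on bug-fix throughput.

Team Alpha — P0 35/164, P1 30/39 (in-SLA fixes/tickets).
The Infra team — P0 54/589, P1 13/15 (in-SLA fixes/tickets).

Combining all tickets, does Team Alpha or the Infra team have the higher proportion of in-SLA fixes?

P0: Team Alpha 35/164 = 21.3%, the Infra team 54/589 = 9.2% → Team Alpha
P1: Team Alpha 30/39 = 76.9%, the Infra team 13/15 = 86.7% → the Infra team
Overall: Team Alpha 65/203 = 32.0%, the Infra team 67/604 = 11.1% → Team Alpha
(Neither sweeps every ticket group, but Team Alpha has the higher pooled rate.)

Team Alpha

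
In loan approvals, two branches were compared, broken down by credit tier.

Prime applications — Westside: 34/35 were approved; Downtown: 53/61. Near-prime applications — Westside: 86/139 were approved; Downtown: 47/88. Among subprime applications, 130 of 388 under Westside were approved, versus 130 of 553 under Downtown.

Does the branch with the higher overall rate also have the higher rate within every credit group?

Prime: Westside 34/35 = 97.1%, Downtown 53/61 = 86.9% → Westside
Near-prime: Westside 86/139 = 61.9%, Downtown 47/88 = 53.4% → Westside
Subprime: Westside 130/388 = 33.5%, Downtown 130/553 = 23.5% → Westside
Overall: Westside 250/562 = 44.5%, Downtown 230/702 = 32.8% → Westside
Westside wins overall and in every credit group — no reversal.

Yes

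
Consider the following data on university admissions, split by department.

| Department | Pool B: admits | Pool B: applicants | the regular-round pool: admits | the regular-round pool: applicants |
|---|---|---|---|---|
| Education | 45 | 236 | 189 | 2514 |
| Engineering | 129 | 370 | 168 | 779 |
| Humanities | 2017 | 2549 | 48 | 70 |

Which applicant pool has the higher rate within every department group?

Pool B

Education: Pool B 45/236 = 19.1%, the regular-round pool 189/2514 = 7.5% → Pool B
Engineering: Pool B 129/370 = 34.9%, the regular-round pool 168/779 = 21.6% → Pool B
Humanities: Pool B 2017/2549 = 79.1%, the regular-round pool 48/70 = 68.6% → Pool B
Pool B has the higher rate in all 3 groups.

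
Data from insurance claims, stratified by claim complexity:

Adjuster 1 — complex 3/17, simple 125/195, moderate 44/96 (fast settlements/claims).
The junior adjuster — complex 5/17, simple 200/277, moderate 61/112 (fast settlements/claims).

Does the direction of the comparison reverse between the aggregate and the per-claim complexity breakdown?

No

Complex: Adjuster 1 3/17 = 17.6%, the junior adjuster 5/17 = 29.4% → the junior adjuster
Simple: Adjuster 1 125/195 = 64.1%, the junior adjuster 200/277 = 72.2% → the junior adjuster
Moderate: Adjuster 1 44/96 = 45.8%, the junior adjuster 61/112 = 54.5% → the junior adjuster
Overall: Adjuster 1 172/308 = 55.8%, the junior adjuster 266/406 = 65.5% → the junior adjuster
The junior adjuster wins overall and in every claim group — no reversal.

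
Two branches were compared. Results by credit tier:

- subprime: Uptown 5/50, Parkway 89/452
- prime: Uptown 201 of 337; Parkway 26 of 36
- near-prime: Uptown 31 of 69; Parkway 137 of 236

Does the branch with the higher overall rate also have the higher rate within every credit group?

Subprime: Uptown 5/50 = 10.0%, Parkway 89/452 = 19.7% → Parkway
Prime: Uptown 201/337 = 59.6%, Parkway 26/36 = 72.2% → Parkway
Near-prime: Uptown 31/69 = 44.9%, Parkway 137/236 = 58.1% → Parkway
Overall: Uptown 237/456 = 52.0%, Parkway 252/724 = 34.8% → Uptown
Parkway wins each credit group but Uptown wins overall — the comparison reverses. Parkway's applications skew toward subprime, which has a lower base rate.

No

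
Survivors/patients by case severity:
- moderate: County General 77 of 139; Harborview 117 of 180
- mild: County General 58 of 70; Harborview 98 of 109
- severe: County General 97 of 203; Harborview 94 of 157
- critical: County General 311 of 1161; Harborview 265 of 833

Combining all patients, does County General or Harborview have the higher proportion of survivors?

Moderate: County General 77/139 = 55.4%, Harborview 117/180 = 65.0% → Harborview
Mild: County General 58/70 = 82.9%, Harborview 98/109 = 89.9% → Harborview
Severe: County General 97/203 = 47.8%, Harborview 94/157 = 59.9% → Harborview
Critical: County General 311/1161 = 26.8%, Harborview 265/833 = 31.8% → Harborview
Overall: County General 543/1573 = 34.5%, Harborview 574/1279 = 44.9% → Harborview

Harborview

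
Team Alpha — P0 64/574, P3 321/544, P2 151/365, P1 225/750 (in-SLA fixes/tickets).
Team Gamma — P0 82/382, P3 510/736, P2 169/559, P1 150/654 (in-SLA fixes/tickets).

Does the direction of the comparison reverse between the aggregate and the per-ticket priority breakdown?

P0: Team Alpha 64/574 = 11.1%, Team Gamma 82/382 = 21.5% → Team Gamma
P3: Team Alpha 321/544 = 59.0%, Team Gamma 510/736 = 69.3% → Team Gamma
P2: Team Alpha 151/365 = 41.4%, Team Gamma 169/559 = 30.2% → Team Alpha
P1: Team Alpha 225/750 = 30.0%, Team Gamma 150/654 = 22.9% → Team Alpha
Overall: Team Alpha 761/2233 = 34.1%, Team Gamma 911/2331 = 39.1% → Team Gamma
Neither sweeps: Team Alpha wins 2 of 4 groups, Team Gamma wins 2. Team Gamma wins overall but not every group — no Simpson reversal.

No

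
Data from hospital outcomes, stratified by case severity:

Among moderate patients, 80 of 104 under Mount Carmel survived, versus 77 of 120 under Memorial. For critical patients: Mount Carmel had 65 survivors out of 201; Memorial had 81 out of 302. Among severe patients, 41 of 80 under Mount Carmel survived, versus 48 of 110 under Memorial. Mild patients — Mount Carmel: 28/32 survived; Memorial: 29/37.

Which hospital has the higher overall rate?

Moderate: Mount Carmel 80/104 = 76.9%, Memorial 77/120 = 64.2% → Mount Carmel
Critical: Mount Carmel 65/201 = 32.3%, Memorial 81/302 = 26.8% → Mount Carmel
Severe: Mount Carmel 41/80 = 51.2%, Memorial 48/110 = 43.6% → Mount Carmel
Mild: Mount Carmel 28/32 = 87.5%, Memorial 29/37 = 78.4% → Mount Carmel
Overall: Mount Carmel 214/417 = 51.3%, Memorial 235/569 = 41.3% → Mount Carmel

Mount Carmel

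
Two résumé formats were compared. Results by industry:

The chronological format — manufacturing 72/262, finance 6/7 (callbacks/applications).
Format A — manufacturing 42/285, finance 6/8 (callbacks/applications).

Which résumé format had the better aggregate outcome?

the chronological format

Manufacturing: the chronological format 72/262 = 27.5%, Format A 42/285 = 14.7% → the chronological format
Finance: the chronological format 6/7 = 85.7%, Format A 6/8 = 75.0% → the chronological format
Overall: the chronological format 78/269 = 29.0%, Format A 48/293 = 16.4% → the chronological format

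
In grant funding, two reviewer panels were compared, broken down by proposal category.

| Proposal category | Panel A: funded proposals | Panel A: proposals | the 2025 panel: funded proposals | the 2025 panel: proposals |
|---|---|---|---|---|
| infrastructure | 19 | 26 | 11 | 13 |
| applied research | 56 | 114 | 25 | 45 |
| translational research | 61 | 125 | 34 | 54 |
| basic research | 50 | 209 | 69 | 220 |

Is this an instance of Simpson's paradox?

No

Infrastructure: Panel A 19/26 = 73.1%, the 2025 panel 11/13 = 84.6% → the 2025 panel
Applied research: Panel A 56/114 = 49.1%, the 2025 panel 25/45 = 55.6% → the 2025 panel
Translational research: Panel A 61/125 = 48.8%, the 2025 panel 34/54 = 63.0% → the 2025 panel
Basic research: Panel A 50/209 = 23.9%, the 2025 panel 69/220 = 31.4% → the 2025 panel
Overall: Panel A 186/474 = 39.2%, the 2025 panel 139/332 = 41.9% → the 2025 panel
The 2025 panel wins overall and in every proposal group — no reversal.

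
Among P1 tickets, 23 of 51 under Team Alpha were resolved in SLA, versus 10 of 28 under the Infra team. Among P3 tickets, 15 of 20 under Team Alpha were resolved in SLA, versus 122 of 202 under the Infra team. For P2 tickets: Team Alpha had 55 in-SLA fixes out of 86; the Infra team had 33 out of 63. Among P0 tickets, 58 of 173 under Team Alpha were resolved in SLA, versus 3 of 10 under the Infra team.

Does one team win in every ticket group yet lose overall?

Yes

P1: Team Alpha 23/51 = 45.1%, the Infra team 10/28 = 35.7% → Team Alpha
P3: Team Alpha 15/20 = 75.0%, the Infra team 122/202 = 60.4% → Team Alpha
P2: Team Alpha 55/86 = 64.0%, the Infra team 33/63 = 52.4% → Team Alpha
P0: Team Alpha 58/173 = 33.5%, the Infra team 3/10 = 30.0% → Team Alpha
Overall: Team Alpha 151/330 = 45.8%, the Infra team 168/303 = 55.4% → the Infra team
Team Alpha wins each ticket group but the Infra team wins overall — the comparison reverses. Team Alpha's tickets skew toward P0, which has a lower base rate.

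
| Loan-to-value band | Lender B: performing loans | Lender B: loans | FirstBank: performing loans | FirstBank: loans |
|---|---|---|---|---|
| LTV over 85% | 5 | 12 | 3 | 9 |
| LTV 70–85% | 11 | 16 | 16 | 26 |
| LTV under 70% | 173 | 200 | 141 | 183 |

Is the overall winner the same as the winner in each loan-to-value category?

Yes

LTV over 85%: Lender B 5/12 = 41.7%, FirstBank 3/9 = 33.3% → Lender B
LTV 70–85%: Lender B 11/16 = 68.8%, FirstBank 16/26 = 61.5% → Lender B
LTV under 70%: Lender B 173/200 = 86.5%, FirstBank 141/183 = 77.0% → Lender B
Overall: Lender B 189/228 = 82.9%, FirstBank 160/218 = 73.4% → Lender B
Lender B wins overall and in every loan-to-value group — no reversal.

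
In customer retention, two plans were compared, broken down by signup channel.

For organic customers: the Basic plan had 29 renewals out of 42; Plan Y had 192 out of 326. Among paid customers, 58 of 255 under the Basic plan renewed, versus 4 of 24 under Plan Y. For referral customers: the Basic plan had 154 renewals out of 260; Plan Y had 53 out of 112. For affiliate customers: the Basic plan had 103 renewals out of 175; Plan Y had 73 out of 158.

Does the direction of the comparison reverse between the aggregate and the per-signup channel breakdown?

Organic: the Basic plan 29/42 = 69.0%, Plan Y 192/326 = 58.9% → the Basic plan
Paid: the Basic plan 58/255 = 22.7%, Plan Y 4/24 = 16.7% → the Basic plan
Referral: the Basic plan 154/260 = 59.2%, Plan Y 53/112 = 47.3% → the Basic plan
Affiliate: the Basic plan 103/175 = 58.9%, Plan Y 73/158 = 46.2% → the Basic plan
Overall: the Basic plan 344/732 = 47.0%, Plan Y 322/620 = 51.9% → Plan Y
The Basic plan wins each signup group but Plan Y wins overall — the comparison reverses. The Basic plan's customers skew toward paid, which has a lower base rate.

Yes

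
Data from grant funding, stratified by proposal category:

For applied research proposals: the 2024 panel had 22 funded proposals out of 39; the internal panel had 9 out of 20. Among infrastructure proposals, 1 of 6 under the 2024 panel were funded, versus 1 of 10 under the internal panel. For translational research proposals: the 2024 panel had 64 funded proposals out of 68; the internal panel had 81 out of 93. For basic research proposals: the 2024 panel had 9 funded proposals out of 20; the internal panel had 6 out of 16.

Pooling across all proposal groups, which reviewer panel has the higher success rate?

Applied research: the 2024 panel 22/39 = 56.4%, the internal panel 9/20 = 45.0% → the 2024 panel
Infrastructure: the 2024 panel 1/6 = 16.7%, the internal panel 1/10 = 10.0% → the 2024 panel
Translational research: the 2024 panel 64/68 = 94.1%, the internal panel 81/93 = 87.1% → the 2024 panel
Basic research: the 2024 panel 9/20 = 45.0%, the internal panel 6/16 = 37.5% → the 2024 panel
Overall: the 2024 panel 96/133 = 72.2%, the internal panel 97/139 = 69.8% → the 2024 panel

the 2024 panel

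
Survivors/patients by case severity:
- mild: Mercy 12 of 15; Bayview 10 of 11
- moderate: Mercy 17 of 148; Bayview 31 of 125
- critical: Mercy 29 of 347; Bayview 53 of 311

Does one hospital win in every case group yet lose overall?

No

Mild: Mercy 12/15 = 80.0%, Bayview 10/11 = 90.9% → Bayview
Moderate: Mercy 17/148 = 11.5%, Bayview 31/125 = 24.8% → Bayview
Critical: Mercy 29/347 = 8.4%, Bayview 53/311 = 17.0% → Bayview
Overall: Mercy 58/510 = 11.4%, Bayview 94/447 = 21.0% → Bayview
Bayview wins overall and in every case group — no reversal.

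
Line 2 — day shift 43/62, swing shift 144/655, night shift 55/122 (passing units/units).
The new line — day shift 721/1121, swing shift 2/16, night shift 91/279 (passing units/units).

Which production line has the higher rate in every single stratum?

Day shift: Line 2 43/62 = 69.4%, the new line 721/1121 = 64.3% → Line 2
Swing shift: Line 2 144/655 = 22.0%, the new line 2/16 = 12.5% → Line 2
Night shift: Line 2 55/122 = 45.1%, the new line 91/279 = 32.6% → Line 2
Line 2 has the higher rate in all 3 groups.

Line 2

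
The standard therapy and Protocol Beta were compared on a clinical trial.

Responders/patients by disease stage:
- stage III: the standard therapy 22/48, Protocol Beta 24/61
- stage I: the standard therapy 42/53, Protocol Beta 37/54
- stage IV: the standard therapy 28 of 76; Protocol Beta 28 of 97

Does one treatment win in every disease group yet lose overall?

No

Stage III: the standard therapy 22/48 = 45.8%, Protocol Beta 24/61 = 39.3% → the standard therapy
Stage I: the standard therapy 42/53 = 79.2%, Protocol Beta 37/54 = 68.5% → the standard therapy
Stage IV: the standard therapy 28/76 = 36.8%, Protocol Beta 28/97 = 28.9% → the standard therapy
Overall: the standard therapy 92/177 = 52.0%, Protocol Beta 89/212 = 42.0% → the standard therapy
The standard therapy wins overall and in every disease group — no reversal.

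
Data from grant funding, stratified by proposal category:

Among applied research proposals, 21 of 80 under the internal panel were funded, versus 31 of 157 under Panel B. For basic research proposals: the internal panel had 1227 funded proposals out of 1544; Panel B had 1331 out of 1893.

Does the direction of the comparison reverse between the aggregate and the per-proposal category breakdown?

Applied research: the internal panel 21/80 = 26.2%, Panel B 31/157 = 19.7% → the internal panel
Basic research: the internal panel 1227/1544 = 79.5%, Panel B 1331/1893 = 70.3% → the internal panel
Overall: the internal panel 1248/1624 = 76.8%, Panel B 1362/2050 = 66.4% → the internal panel
The internal panel wins overall and in every proposal group — no reversal.

No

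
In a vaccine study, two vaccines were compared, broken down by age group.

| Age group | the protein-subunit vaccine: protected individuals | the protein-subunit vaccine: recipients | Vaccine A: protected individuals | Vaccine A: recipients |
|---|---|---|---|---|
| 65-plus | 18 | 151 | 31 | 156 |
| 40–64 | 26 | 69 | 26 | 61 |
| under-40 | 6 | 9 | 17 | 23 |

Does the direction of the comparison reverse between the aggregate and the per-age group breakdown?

No

65-plus: the protein-subunit vaccine 18/151 = 11.9%, Vaccine A 31/156 = 19.9% → Vaccine A
40–64: the protein-subunit vaccine 26/69 = 37.7%, Vaccine A 26/61 = 42.6% → Vaccine A
Under-40: the protein-subunit vaccine 6/9 = 66.7%, Vaccine A 17/23 = 73.9% → Vaccine A
Overall: the protein-subunit vaccine 50/229 = 21.8%, Vaccine A 74/240 = 30.8% → Vaccine A
Vaccine A wins overall and in every age group — no reversal.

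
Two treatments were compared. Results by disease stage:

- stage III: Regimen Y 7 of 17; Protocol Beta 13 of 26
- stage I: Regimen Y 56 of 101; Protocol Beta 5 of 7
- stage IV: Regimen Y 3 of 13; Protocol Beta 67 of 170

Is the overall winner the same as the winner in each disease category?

No

Stage III: Regimen Y 7/17 = 41.2%, Protocol Beta 13/26 = 50.0% → Protocol Beta
Stage I: Regimen Y 56/101 = 55.4%, Protocol Beta 5/7 = 71.4% → Protocol Beta
Stage IV: Regimen Y 3/13 = 23.1%, Protocol Beta 67/170 = 39.4% → Protocol Beta
Overall: Regimen Y 66/131 = 50.4%, Protocol Beta 85/203 = 41.9% → Regimen Y
Protocol Beta wins each disease group but Regimen Y wins overall — the comparison reverses. Protocol Beta's patients skew toward stage IV, which has a lower base rate.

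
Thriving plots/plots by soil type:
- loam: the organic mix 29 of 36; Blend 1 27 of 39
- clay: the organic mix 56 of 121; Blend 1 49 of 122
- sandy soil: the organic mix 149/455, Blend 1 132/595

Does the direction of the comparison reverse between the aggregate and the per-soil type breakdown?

No

Loam: the organic mix 29/36 = 80.6%, Blend 1 27/39 = 69.2% → the organic mix
Clay: the organic mix 56/121 = 46.3%, Blend 1 49/122 = 40.2% → the organic mix
Sandy soil: the organic mix 149/455 = 32.7%, Blend 1 132/595 = 22.2% → the organic mix
Overall: the organic mix 234/612 = 38.2%, Blend 1 208/756 = 27.5% → the organic mix
The organic mix wins overall and in every soil group — no reversal.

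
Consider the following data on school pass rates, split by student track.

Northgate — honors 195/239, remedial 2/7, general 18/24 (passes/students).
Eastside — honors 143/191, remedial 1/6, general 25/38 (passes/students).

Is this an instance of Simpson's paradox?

No

Honors: Northgate 195/239 = 81.6%, Eastside 143/191 = 74.9% → Northgate
Remedial: Northgate 2/7 = 28.6%, Eastside 1/6 = 16.7% → Northgate
General: Northgate 18/24 = 75.0%, Eastside 25/38 = 65.8% → Northgate
Overall: Northgate 215/270 = 79.6%, Eastside 169/235 = 71.9% → Northgate
Northgate wins overall and in every student group — no reversal.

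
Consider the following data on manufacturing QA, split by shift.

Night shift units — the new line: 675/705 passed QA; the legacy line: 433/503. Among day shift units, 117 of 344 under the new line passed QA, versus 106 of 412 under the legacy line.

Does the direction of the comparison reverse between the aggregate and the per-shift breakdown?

Night shift: the new line 675/705 = 95.7%, the legacy line 433/503 = 86.1% → the new line
Day shift: the new line 117/344 = 34.0%, the legacy line 106/412 = 25.7% → the new line
Overall: the new line 792/1049 = 75.5%, the legacy line 539/915 = 58.9% → the new line
The new line wins overall and in every shift group — no reversal.

No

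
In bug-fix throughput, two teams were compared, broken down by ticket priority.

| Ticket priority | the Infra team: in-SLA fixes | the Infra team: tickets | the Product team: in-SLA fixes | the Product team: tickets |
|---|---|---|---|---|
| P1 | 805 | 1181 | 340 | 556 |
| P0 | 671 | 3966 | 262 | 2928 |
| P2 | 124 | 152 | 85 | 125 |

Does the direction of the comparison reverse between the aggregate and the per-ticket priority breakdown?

No

P1: the Infra team 805/1181 = 68.2%, the Product team 340/556 = 61.2% → the Infra team
P0: the Infra team 671/3966 = 16.9%, the Product team 262/2928 = 8.9% → the Infra team
P2: the Infra team 124/152 = 81.6%, the Product team 85/125 = 68.0% → the Infra team
Overall: the Infra team 1600/5299 = 30.2%, the Product team 687/3609 = 19.0% → the Infra team
The Infra team wins overall and in every ticket group — no reversal.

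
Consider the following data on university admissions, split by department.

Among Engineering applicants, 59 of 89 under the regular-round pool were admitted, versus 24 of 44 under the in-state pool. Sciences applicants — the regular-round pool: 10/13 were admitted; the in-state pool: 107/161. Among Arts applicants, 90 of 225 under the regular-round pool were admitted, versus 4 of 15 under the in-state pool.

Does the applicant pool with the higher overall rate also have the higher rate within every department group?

Engineering: the regular-round pool 59/89 = 66.3%, the in-state pool 24/44 = 54.5% → the regular-round pool
Sciences: the regular-round pool 10/13 = 76.9%, the in-state pool 107/161 = 66.5% → the regular-round pool
Arts: the regular-round pool 90/225 = 40.0%, the in-state pool 4/15 = 26.7% → the regular-round pool
Overall: the regular-round pool 159/327 = 48.6%, the in-state pool 135/220 = 61.4% → the in-state pool
The regular-round pool wins each department group but the in-state pool wins overall — the comparison reverses. The regular-round pool's applicants skew toward Arts, which has a lower base rate.

No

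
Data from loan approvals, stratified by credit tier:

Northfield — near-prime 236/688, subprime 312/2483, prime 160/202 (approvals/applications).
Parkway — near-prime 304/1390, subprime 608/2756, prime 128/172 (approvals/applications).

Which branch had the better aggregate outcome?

Parkway

Near-prime: Northfield 236/688 = 34.3%, Parkway 304/1390 = 21.9% → Northfield
Subprime: Northfield 312/2483 = 12.6%, Parkway 608/2756 = 22.1% → Parkway
Prime: Northfield 160/202 = 79.2%, Parkway 128/172 = 74.4% → Northfield
Overall: Northfield 708/3373 = 21.0%, Parkway 1040/4318 = 24.1% → Parkway
(Neither sweeps every credit group, but Parkway has the higher pooled rate.)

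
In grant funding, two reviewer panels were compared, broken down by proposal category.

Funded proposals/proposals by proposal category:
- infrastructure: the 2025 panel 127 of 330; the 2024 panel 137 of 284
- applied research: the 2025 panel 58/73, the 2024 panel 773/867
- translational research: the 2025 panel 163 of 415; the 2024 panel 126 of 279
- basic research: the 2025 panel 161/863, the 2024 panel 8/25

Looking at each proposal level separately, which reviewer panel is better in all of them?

Infrastructure: the 2025 panel 127/330 = 38.5%, the 2024 panel 137/284 = 48.2% → the 2024 panel
Applied research: the 2025 panel 58/73 = 79.5%, the 2024 panel 773/867 = 89.2% → the 2024 panel
Translational research: the 2025 panel 163/415 = 39.3%, the 2024 panel 126/279 = 45.2% → the 2024 panel
Basic research: the 2025 panel 161/863 = 18.7%, the 2024 panel 8/25 = 32.0% → the 2024 panel
The 2024 panel has the higher rate in all 4 groups.

the 2024 panel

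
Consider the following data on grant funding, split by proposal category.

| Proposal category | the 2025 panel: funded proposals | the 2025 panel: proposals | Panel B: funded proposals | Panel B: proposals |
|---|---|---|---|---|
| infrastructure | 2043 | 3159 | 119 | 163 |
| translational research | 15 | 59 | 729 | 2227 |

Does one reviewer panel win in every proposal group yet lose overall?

Infrastructure: the 2025 panel 2043/3159 = 64.7%, Panel B 119/163 = 73.0% → Panel B
Translational research: the 2025 panel 15/59 = 25.4%, Panel B 729/2227 = 32.7% → Panel B
Overall: the 2025 panel 2058/3218 = 64.0%, Panel B 848/2390 = 35.5% → the 2025 panel
Panel B wins each proposal group but the 2025 panel wins overall — the comparison reverses. Panel B's proposals skew toward translational research, which has a lower base rate.

Yes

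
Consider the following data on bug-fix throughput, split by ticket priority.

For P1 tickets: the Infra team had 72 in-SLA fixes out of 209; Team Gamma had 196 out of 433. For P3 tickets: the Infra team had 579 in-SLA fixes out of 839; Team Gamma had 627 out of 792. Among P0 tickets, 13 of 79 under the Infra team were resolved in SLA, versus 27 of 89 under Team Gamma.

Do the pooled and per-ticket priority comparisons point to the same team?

Yes

P1: the Infra team 72/209 = 34.4%, Team Gamma 196/433 = 45.3% → Team Gamma
P3: the Infra team 579/839 = 69.0%, Team Gamma 627/792 = 79.2% → Team Gamma
P0: the Infra team 13/79 = 16.5%, Team Gamma 27/89 = 30.3% → Team Gamma
Overall: the Infra team 664/1127 = 58.9%, Team Gamma 850/1314 = 64.7% → Team Gamma
Team Gamma wins overall and in every ticket group — no reversal.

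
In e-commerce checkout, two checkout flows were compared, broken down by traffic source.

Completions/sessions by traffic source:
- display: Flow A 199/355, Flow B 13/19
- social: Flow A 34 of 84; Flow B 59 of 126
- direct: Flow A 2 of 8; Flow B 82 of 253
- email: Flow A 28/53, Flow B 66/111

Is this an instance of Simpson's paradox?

Display: Flow A 199/355 = 56.1%, Flow B 13/19 = 68.4% → Flow B
Social: Flow A 34/84 = 40.5%, Flow B 59/126 = 46.8% → Flow B
Direct: Flow A 2/8 = 25.0%, Flow B 82/253 = 32.4% → Flow B
Email: Flow A 28/53 = 52.8%, Flow B 66/111 = 59.5% → Flow B
Overall: Flow A 263/500 = 52.6%, Flow B 220/509 = 43.2% → Flow A
Flow B wins each traffic group but Flow A wins overall — the comparison reverses. Flow B's sessions skew toward direct, which has a lower base rate.

Yes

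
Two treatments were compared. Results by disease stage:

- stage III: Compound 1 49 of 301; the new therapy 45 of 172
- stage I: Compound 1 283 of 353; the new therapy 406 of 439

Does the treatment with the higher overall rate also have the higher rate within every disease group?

Stage III: Compound 1 49/301 = 16.3%, the new therapy 45/172 = 26.2% → the new therapy
Stage I: Compound 1 283/353 = 80.2%, the new therapy 406/439 = 92.5% → the new therapy
Overall: Compound 1 332/654 = 50.8%, the new therapy 451/611 = 73.8% → the new therapy
The new therapy wins overall and in every disease group — no reversal.

Yes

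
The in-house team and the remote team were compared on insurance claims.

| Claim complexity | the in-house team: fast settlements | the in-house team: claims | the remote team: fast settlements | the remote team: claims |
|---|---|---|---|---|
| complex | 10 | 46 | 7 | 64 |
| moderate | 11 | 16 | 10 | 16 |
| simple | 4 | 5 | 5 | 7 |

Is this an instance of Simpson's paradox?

No

Complex: the in-house team 10/46 = 21.7%, the remote team 7/64 = 10.9% → the in-house team
Moderate: the in-house team 11/16 = 68.8%, the remote team 10/16 = 62.5% → the in-house team
Simple: the in-house team 4/5 = 80.0%, the remote team 5/7 = 71.4% → the in-house team
Overall: the in-house team 25/67 = 37.3%, the remote team 22/87 = 25.3% → the in-house team
The in-house team wins overall and in every claim group — no reversal.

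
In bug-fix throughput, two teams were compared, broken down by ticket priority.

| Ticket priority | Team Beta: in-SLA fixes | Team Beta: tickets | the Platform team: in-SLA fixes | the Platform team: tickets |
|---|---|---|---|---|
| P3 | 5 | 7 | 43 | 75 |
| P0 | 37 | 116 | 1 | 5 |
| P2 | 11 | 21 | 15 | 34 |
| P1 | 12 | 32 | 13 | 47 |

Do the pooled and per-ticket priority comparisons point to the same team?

P3: Team Beta 5/7 = 71.4%, the Platform team 43/75 = 57.3% → Team Beta
P0: Team Beta 37/116 = 31.9%, the Platform team 1/5 = 20.0% → Team Beta
P2: Team Beta 11/21 = 52.4%, the Platform team 15/34 = 44.1% → Team Beta
P1: Team Beta 12/32 = 37.5%, the Platform team 13/47 = 27.7% → Team Beta
Overall: Team Beta 65/176 = 36.9%, the Platform team 72/161 = 44.7% → the Platform team
Team Beta wins each ticket group but the Platform team wins overall — the comparison reverses. Team Beta's tickets skew toward P0, which has a lower base rate.

No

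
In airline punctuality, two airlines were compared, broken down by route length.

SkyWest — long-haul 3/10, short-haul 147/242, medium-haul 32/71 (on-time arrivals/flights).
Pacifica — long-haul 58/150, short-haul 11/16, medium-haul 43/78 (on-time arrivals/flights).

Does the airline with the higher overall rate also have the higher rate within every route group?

No

Long-haul: SkyWest 3/10 = 30.0%, Pacifica 58/150 = 38.7% → Pacifica
Short-haul: SkyWest 147/242 = 60.7%, Pacifica 11/16 = 68.8% → Pacifica
Medium-haul: SkyWest 32/71 = 45.1%, Pacifica 43/78 = 55.1% → Pacifica
Overall: SkyWest 182/323 = 56.3%, Pacifica 112/244 = 45.9% → SkyWest
Pacifica wins each route group but SkyWest wins overall — the comparison reverses. Pacifica's flights skew toward long-haul, which has a lower base rate.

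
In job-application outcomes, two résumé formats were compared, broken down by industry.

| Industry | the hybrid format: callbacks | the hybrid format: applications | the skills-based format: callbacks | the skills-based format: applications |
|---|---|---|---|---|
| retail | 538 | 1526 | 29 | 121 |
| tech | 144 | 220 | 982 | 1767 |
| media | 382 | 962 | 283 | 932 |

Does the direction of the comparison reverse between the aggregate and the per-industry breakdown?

Yes

Retail: the hybrid format 538/1526 = 35.3%, the skills-based format 29/121 = 24.0% → the hybrid format
Tech: the hybrid format 144/220 = 65.5%, the skills-based format 982/1767 = 55.6% → the hybrid format
Media: the hybrid format 382/962 = 39.7%, the skills-based format 283/932 = 30.4% → the hybrid format
Overall: the hybrid format 1064/2708 = 39.3%, the skills-based format 1294/2820 = 45.9% → the skills-based format
The hybrid format wins each industry group but the skills-based format wins overall — the comparison reverses. The hybrid format's applications skew toward retail, which has a lower base rate.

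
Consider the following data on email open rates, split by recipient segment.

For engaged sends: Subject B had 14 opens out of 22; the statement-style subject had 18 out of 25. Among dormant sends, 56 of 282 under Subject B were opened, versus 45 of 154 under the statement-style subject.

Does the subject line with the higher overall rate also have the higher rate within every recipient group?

Yes

Engaged: Subject B 14/22 = 63.6%, the statement-style subject 18/25 = 72.0% → the statement-style subject
Dormant: Subject B 56/282 = 19.9%, the statement-style subject 45/154 = 29.2% → the statement-style subject
Overall: Subject B 70/304 = 23.0%, the statement-style subject 63/179 = 35.2% → the statement-style subject
The statement-style subject wins overall and in every recipient group — no reversal.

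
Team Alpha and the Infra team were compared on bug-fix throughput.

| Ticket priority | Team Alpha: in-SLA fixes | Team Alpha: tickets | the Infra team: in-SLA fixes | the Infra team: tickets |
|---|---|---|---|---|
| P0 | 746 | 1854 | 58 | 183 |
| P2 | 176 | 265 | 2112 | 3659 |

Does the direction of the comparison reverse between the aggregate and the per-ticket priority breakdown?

Yes

P0: Team Alpha 746/1854 = 40.2%, the Infra team 58/183 = 31.7% → Team Alpha
P2: Team Alpha 176/265 = 66.4%, the Infra team 2112/3659 = 57.7% → Team Alpha
Overall: Team Alpha 922/2119 = 43.5%, the Infra team 2170/3842 = 56.5% → the Infra team
Team Alpha wins each ticket group but the Infra team wins overall — the comparison reverses. Team Alpha's tickets skew toward P0, which has a lower base rate.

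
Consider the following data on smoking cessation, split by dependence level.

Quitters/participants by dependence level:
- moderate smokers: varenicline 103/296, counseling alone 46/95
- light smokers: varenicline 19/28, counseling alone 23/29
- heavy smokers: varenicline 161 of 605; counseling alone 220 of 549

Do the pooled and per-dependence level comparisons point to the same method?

Yes

Moderate smokers: varenicline 103/296 = 34.8%, counseling alone 46/95 = 48.4% → counseling alone
Light smokers: varenicline 19/28 = 67.9%, counseling alone 23/29 = 79.3% → counseling alone
Heavy smokers: varenicline 161/605 = 26.6%, counseling alone 220/549 = 40.1% → counseling alone
Overall: varenicline 283/929 = 30.5%, counseling alone 289/673 = 42.9% → counseling alone
Counseling alone wins overall and in every dependence group — no reversal.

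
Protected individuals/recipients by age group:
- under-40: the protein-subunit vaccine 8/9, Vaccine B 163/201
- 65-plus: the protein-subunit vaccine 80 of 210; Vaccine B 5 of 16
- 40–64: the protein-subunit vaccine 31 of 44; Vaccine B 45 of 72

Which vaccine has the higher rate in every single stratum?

Under-40: the protein-subunit vaccine 8/9 = 88.9%, Vaccine B 163/201 = 81.1% → the protein-subunit vaccine
65-plus: the protein-subunit vaccine 80/210 = 38.1%, Vaccine B 5/16 = 31.2% → the protein-subunit vaccine
40–64: the protein-subunit vaccine 31/44 = 70.5%, Vaccine B 45/72 = 62.5% → the protein-subunit vaccine
The protein-subunit vaccine has the higher rate in all 3 groups.

the protein-subunit vaccine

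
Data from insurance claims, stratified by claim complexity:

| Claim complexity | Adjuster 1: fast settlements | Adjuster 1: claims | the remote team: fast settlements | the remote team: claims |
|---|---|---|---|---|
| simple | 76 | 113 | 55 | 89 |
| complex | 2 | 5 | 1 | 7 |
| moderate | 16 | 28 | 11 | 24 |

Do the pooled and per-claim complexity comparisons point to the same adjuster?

Simple: Adjuster 1 76/113 = 67.3%, the remote team 55/89 = 61.8% → Adjuster 1
Complex: Adjuster 1 2/5 = 40.0%, the remote team 1/7 = 14.3% → Adjuster 1
Moderate: Adjuster 1 16/28 = 57.1%, the remote team 11/24 = 45.8% → Adjuster 1
Overall: Adjuster 1 94/146 = 64.4%, the remote team 67/120 = 55.8% → Adjuster 1
Adjuster 1 wins overall and in every claim group — no reversal.

Yes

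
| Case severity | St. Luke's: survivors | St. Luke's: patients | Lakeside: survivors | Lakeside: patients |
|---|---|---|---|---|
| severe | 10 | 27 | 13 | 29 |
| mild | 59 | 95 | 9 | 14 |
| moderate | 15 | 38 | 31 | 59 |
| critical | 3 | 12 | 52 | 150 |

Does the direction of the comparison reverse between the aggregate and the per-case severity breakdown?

Yes

Severe: St. Luke's 10/27 = 37.0%, Lakeside 13/29 = 44.8% → Lakeside
Mild: St. Luke's 59/95 = 62.1%, Lakeside 9/14 = 64.3% → Lakeside
Moderate: St. Luke's 15/38 = 39.5%, Lakeside 31/59 = 52.5% → Lakeside
Critical: St. Luke's 3/12 = 25.0%, Lakeside 52/150 = 34.7% → Lakeside
Overall: St. Luke's 87/172 = 50.6%, Lakeside 105/252 = 41.7% → St. Luke's
Lakeside wins each case group but St. Luke's wins overall — the comparison reverses. Lakeside's patients skew toward critical, which has a lower base rate.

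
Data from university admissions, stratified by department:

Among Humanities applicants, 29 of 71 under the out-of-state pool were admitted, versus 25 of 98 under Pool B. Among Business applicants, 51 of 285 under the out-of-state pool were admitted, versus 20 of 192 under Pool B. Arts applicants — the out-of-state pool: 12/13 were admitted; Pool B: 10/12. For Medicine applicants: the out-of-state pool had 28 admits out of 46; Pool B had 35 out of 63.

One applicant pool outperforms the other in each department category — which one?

Humanities: the out-of-state pool 29/71 = 40.8%, Pool B 25/98 = 25.5% → the out-of-state pool
Business: the out-of-state pool 51/285 = 17.9%, Pool B 20/192 = 10.4% → the out-of-state pool
Arts: the out-of-state pool 12/13 = 92.3%, Pool B 10/12 = 83.3% → the out-of-state pool
Medicine: the out-of-state pool 28/46 = 60.9%, Pool B 35/63 = 55.6% → the out-of-state pool
The out-of-state pool has the higher rate in all 4 groups.

the out-of-state pool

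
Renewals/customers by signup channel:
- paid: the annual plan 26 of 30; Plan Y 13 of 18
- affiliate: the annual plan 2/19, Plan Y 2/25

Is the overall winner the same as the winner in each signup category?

Yes

Paid: the annual plan 26/30 = 86.7%, Plan Y 13/18 = 72.2% → the annual plan
Affiliate: the annual plan 2/19 = 10.5%, Plan Y 2/25 = 8.0% → the annual plan
Overall: the annual plan 28/49 = 57.1%, Plan Y 15/43 = 34.9% → the annual plan
The annual plan wins overall and in every signup group — no reversal.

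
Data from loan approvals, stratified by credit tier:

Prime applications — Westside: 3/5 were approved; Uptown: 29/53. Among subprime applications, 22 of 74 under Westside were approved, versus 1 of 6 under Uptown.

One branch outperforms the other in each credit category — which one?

Prime: Westside 3/5 = 60.0%, Uptown 29/53 = 54.7% → Westside
Subprime: Westside 22/74 = 29.7%, Uptown 1/6 = 16.7% → Westside
Westside has the higher rate in both groups.

Westside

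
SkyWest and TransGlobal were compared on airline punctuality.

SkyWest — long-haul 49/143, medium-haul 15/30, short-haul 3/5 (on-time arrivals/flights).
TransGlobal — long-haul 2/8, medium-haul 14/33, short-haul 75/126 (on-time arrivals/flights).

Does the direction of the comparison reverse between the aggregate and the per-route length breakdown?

Yes

Long-haul: SkyWest 49/143 = 34.3%, TransGlobal 2/8 = 25.0% → SkyWest
Medium-haul: SkyWest 15/30 = 50.0%, TransGlobal 14/33 = 42.4% → SkyWest
Short-haul: SkyWest 3/5 = 60.0%, TransGlobal 75/126 = 59.5% → SkyWest
Overall: SkyWest 67/178 = 37.6%, TransGlobal 91/167 = 54.5% → TransGlobal
SkyWest wins each route group but TransGlobal wins overall — the comparison reverses. SkyWest's flights skew toward long-haul, which has a lower base rate.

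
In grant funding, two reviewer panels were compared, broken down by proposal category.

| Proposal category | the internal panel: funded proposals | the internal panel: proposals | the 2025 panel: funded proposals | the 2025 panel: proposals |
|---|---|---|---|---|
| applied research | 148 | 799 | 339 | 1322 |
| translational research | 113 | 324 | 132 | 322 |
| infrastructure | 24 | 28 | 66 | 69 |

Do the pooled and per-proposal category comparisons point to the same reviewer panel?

Yes

Applied research: the internal panel 148/799 = 18.5%, the 2025 panel 339/1322 = 25.6% → the 2025 panel
Translational research: the internal panel 113/324 = 34.9%, the 2025 panel 132/322 = 41.0% → the 2025 panel
Infrastructure: the internal panel 24/28 = 85.7%, the 2025 panel 66/69 = 95.7% → the 2025 panel
Overall: the internal panel 285/1151 = 24.8%, the 2025 panel 537/1713 = 31.3% → the 2025 panel
The 2025 panel wins overall and in every proposal group — no reversal.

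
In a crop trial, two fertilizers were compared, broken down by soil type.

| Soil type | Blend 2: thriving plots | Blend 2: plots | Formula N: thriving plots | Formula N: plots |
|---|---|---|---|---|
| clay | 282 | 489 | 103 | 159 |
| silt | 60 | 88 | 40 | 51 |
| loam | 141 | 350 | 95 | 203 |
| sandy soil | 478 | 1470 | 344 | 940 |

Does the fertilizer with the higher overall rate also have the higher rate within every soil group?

Clay: Blend 2 282/489 = 57.7%, Formula N 103/159 = 64.8% → Formula N
Silt: Blend 2 60/88 = 68.2%, Formula N 40/51 = 78.4% → Formula N
Loam: Blend 2 141/350 = 40.3%, Formula N 95/203 = 46.8% → Formula N
Sandy soil: Blend 2 478/1470 = 32.5%, Formula N 344/940 = 36.6% → Formula N
Overall: Blend 2 961/2397 = 40.1%, Formula N 582/1353 = 43.0% → Formula N
Formula N wins overall and in every soil group — no reversal.

Yes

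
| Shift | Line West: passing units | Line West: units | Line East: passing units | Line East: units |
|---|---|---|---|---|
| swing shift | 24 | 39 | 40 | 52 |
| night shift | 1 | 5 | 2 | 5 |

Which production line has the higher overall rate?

Line East

Swing shift: Line West 24/39 = 61.5%, Line East 40/52 = 76.9% → Line East
Night shift: Line West 1/5 = 20.0%, Line East 2/5 = 40.0% → Line East
Overall: Line West 25/44 = 56.8%, Line East 42/57 = 73.7% → Line East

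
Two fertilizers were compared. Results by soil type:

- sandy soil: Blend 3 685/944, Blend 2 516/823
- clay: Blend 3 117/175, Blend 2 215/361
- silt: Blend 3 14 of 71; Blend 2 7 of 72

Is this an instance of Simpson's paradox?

No

Sandy soil: Blend 3 685/944 = 72.6%, Blend 2 516/823 = 62.7% → Blend 3
Clay: Blend 3 117/175 = 66.9%, Blend 2 215/361 = 59.6% → Blend 3
Silt: Blend 3 14/71 = 19.7%, Blend 2 7/72 = 9.7% → Blend 3
Overall: Blend 3 816/1190 = 68.6%, Blend 2 738/1256 = 58.8% → Blend 3
Blend 3 wins overall and in every soil group — no reversal.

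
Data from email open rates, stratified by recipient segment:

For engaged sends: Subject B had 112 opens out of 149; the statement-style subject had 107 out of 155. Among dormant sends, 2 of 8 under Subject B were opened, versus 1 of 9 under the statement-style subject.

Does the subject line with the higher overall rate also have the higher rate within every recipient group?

Engaged: Subject B 112/149 = 75.2%, the statement-style subject 107/155 = 69.0% → Subject B
Dormant: Subject B 2/8 = 25.0%, the statement-style subject 1/9 = 11.1% → Subject B
Overall: Subject B 114/157 = 72.6%, the statement-style subject 108/164 = 65.9% → Subject B
Subject B wins overall and in every recipient group — no reversal.

Yes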